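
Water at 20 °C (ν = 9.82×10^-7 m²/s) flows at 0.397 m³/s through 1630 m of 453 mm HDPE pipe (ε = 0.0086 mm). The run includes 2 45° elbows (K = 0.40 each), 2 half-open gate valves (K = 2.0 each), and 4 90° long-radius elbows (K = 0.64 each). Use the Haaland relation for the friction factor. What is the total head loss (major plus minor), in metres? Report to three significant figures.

V = 4Q/(πD²) = 2.463 m/s; V²/2g = 0.3092 m
Re = 1.14×10^6, ε/D = 1.90×10^-5 → f = 0.01173 (Haaland)
Major: h_f = f(L/D)·V²/2g = 0.01173·3598·0.3092 = 13.05 m
Minor: ΣK = 7.36; h_m = ΣK·V²/2g = 2.276 m
Total H_L = 13.05 + 2.276 = 15.33 m

H_L ≈ 15.3 m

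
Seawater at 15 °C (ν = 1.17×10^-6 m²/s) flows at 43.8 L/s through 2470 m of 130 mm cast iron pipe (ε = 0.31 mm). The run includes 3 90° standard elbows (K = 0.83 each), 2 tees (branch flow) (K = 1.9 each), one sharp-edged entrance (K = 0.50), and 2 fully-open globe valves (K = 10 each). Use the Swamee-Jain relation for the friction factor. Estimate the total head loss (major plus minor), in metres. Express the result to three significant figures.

H_L ≈ 280 m

V = 4Q/(πD²) = 3.300 m/s; V²/2g = 0.5550 m
Re = 3.67×10^5, ε/D = 0.00238 → f = 0.02513 (Swamee-Jain)
Major: h_f = f(L/D)·V²/2g = 0.02513·19000·0.5550 = 265.0 m
Minor: ΣK = 26.8; h_m = ΣK·V²/2g = 14.87 m
Total H_L = 265.0 + 14.87 = 279.8 m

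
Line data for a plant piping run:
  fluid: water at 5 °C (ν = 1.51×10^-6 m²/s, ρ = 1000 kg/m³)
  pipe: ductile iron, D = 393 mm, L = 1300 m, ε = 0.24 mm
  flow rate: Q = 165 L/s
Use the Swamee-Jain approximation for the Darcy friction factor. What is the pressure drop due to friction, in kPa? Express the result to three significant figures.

Δp ≈ 57.4 kPa

V = 4Q/(πD²) = 4·0.165/(π·0.393²) = 1.360 m/s
Re = VD/ν = 1.360·0.393/1.51×10^-6 = 3.54×10^5 → turbulent
ε/D = 0.24/393 = 6.11×10^-4
Swamee-Jain: f = 0.01875
h_f = f(L/D)V²/(2g) = 0.01875·(1300/0.393)·1.360²/(2·9.81) = 5.850 m
Δp = ρg·h_f = 1000·9.81·5.850 = 57.38 kPa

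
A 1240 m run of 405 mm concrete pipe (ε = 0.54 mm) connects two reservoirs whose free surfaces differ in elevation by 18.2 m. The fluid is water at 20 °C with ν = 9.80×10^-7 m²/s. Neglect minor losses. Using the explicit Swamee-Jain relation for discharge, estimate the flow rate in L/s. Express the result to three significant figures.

Swamee-Jain (Type II): Q = -0.965·√(gD⁵h_f/L)·ln[ε/(3.7D) + √(3.17ν²L/(gD³h_f))]
√(gD⁵h_f/L) = √(9.81·0.405⁵·18.2/1240) = 0.03961
ε/(3.7D) = 3.60×10^-4; √(3.17ν²L/(gD³h_f)) = 1.78×10^-5
Q = -0.965·0.03961·ln(3.782×10^-4) = 0.3012 m³/s
Check: V = 2.34 m/s, Re = 9.66×10^5, f = 0.02143, h_f = 18.3 m ≈ 18.2 m ✓

Q ≈ 301 L/s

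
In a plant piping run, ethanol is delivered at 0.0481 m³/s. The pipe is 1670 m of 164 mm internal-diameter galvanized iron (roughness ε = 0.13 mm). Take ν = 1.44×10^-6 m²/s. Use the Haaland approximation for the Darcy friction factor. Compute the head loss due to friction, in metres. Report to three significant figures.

V = 4Q/(πD²) = 4·0.0481/(π·0.164²) = 2.277 m/s
Re = VD/ν = 2.277·0.164/1.44×10^-6 = 2.59×10^5 → turbulent
ε/D = 0.13/164 = 7.93×10^-4
Haaland: f = 0.01974
h_f = f(L/D)V²/(2g) = 0.01974·(1670/0.164)·2.277²/(2·9.81) = 53.13 m

h_f ≈ 53.1 m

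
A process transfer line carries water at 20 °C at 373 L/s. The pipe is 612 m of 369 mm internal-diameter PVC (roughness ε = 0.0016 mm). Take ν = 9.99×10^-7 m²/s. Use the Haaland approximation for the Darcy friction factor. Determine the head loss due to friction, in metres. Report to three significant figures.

h_f ≈ 11.5 m

V = 4Q/(πD²) = 4·0.373/(π·0.369²) = 3.488 m/s
Re = VD/ν = 3.488·0.369/9.99×10^-7 = 1.29×10^6 → turbulent
ε/D = 0.0016/369 = 4.34×10^-6
Haaland: f = 0.01120
h_f = f(L/D)V²/(2g) = 0.01120·(612/0.369)·3.488²/(2·9.81) = 11.51 m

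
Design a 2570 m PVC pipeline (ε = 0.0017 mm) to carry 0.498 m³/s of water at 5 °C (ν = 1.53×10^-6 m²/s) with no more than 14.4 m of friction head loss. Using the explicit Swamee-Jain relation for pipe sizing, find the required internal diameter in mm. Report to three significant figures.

D ≈ 544 mm

Swamee-Jain (Type III): D = 0.66·[ε^1.25·(LQ²/(gh_f))^4.75 + ν·Q^9.4·(L/(gh_f))^5.2]^0.04
LQ²/(gh_f) = 4.512; L/(gh_f) = 18.19
Term 1 = ε^1.25·(…)^4.75 = 7.88×10^-5; Term 2 = ν·Q^9.4·(…)^5.2 = 0.00776
D = 0.66·(7.88×10^-5 + 0.00776)^0.04 = 0.5437 m = 544 mm
Check: V = 2.15 m/s, Re = 7.62×10^5, f = 0.01222, h_f = 13.6 m ≈ 14.4 m ✓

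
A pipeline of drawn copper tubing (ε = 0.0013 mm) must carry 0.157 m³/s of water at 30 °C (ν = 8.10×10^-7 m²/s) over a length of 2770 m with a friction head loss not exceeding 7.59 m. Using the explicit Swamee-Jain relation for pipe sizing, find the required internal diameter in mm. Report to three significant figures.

Swamee-Jain (Type III): D = 0.66·[ε^1.25·(LQ²/(gh_f))^4.75 + ν·Q^9.4·(L/(gh_f))^5.2]^0.04
LQ²/(gh_f) = 0.9170; L/(gh_f) = 37.20
Term 1 = ε^1.25·(…)^4.75 = 2.91×10^-8; Term 2 = ν·Q^9.4·(…)^5.2 = 3.29×10^-6
D = 0.66·(2.91×10^-8 + 3.29×10^-6)^0.04 = 0.3984 m = 398 mm
Check: V = 1.26 m/s, Re = 6.19×10^5, f = 0.01266, h_f = 7.11 m ≈ 7.59 m ✓

D ≈ 398 mm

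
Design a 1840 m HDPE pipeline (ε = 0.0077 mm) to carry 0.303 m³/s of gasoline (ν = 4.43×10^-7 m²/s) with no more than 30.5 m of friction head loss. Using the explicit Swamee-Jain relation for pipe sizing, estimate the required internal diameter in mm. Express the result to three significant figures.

Swamee-Jain (Type III): D = 0.66·[ε^1.25·(LQ²/(gh_f))^4.75 + ν·Q^9.4·(L/(gh_f))^5.2]^0.04
LQ²/(gh_f) = 0.5646; L/(gh_f) = 6.150
Term 1 = ε^1.25·(…)^4.75 = 2.68×10^-8; Term 2 = ν·Q^9.4·(…)^5.2 = 7.48×10^-8
D = 0.66·(2.68×10^-8 + 7.48×10^-8)^0.04 = 0.3466 m = 347 mm
Check: V = 3.21 m/s, Re = 2.51×10^6, f = 0.01087, h_f = 30.3 m ≈ 30.5 m ✓

D ≈ 347 mm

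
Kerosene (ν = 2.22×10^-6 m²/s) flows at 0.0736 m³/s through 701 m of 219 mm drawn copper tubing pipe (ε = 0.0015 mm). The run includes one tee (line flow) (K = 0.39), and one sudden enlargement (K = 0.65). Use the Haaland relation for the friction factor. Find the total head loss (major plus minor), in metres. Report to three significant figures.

H_L ≈ 9.95 m

V = 4Q/(πD²) = 1.954 m/s; V²/2g = 0.1946 m
Re = 1.93×10^5, ε/D = 6.85×10^-6 → f = 0.01565 (Haaland)
Major: h_f = f(L/D)·V²/2g = 0.01565·3201·0.1946 = 9.747 m
Minor: ΣK = 1.04; h_m = ΣK·V²/2g = 0.2024 m
Total H_L = 9.747 + 0.2024 = 9.950 m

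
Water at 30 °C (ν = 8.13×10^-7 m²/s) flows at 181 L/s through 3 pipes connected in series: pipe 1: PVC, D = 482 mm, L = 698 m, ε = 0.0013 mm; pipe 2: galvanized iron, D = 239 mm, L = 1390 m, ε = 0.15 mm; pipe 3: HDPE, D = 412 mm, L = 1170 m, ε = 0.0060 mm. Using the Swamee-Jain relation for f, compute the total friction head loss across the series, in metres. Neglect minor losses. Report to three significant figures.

Pipe 1: V = 0.9920 m/s, Re = 5.88×10^5, ε/D = 2.70×10^-6, f = 0.01277, h_1 = f(L/D)V²/2g = 0.9272 m
Pipe 2: V = 4.035 m/s, Re = 1.19×10^6, ε/D = 6.28×10^-4, f = 0.01804, h_2 = f(L/D)V²/2g = 87.03 m
Pipe 3: V = 1.358 m/s, Re = 6.88×10^5, ε/D = 1.46×10^-5, f = 0.01266, h_3 = f(L/D)V²/2g = 3.376 m
Series → Q common, losses add: H = Σh = 91.33 m

H ≈ 91.3 m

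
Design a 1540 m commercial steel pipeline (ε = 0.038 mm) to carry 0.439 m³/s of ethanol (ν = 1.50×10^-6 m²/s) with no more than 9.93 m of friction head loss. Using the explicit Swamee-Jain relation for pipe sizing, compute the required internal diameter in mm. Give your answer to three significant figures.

D ≈ 512 mm

Swamee-Jain (Type III): D = 0.66·[ε^1.25·(LQ²/(gh_f))^4.75 + ν·Q^9.4·(L/(gh_f))^5.2]^0.04
LQ²/(gh_f) = 3.047; L/(gh_f) = 15.81
Term 1 = ε^1.25·(…)^4.75 = 5.93×10^-4; Term 2 = ν·Q^9.4·(…)^5.2 = 0.00112
D = 0.66·(5.93×10^-4 + 0.00112)^0.04 = 0.5116 m = 512 mm
Check: V = 2.14 m/s, Re = 7.28×10^5, f = 0.01354, h_f = 9.48 m ≈ 9.93 m ✓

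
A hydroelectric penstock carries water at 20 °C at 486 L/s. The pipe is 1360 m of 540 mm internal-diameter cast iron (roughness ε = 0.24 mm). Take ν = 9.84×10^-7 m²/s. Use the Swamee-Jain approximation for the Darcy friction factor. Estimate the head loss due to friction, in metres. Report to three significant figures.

h_f ≈ 9.73 m

V = 4Q/(πD²) = 4·0.486/(π·0.540²) = 2.122 m/s
Re = VD/ν = 2.122·0.540/9.84×10^-7 = 1.16×10^6 → turbulent
ε/D = 0.24/540 = 4.44×10^-4
Swamee-Jain: f = 0.01683
h_f = f(L/D)V²/(2g) = 0.01683·(1360/0.540)·2.122²/(2·9.81) = 9.731 m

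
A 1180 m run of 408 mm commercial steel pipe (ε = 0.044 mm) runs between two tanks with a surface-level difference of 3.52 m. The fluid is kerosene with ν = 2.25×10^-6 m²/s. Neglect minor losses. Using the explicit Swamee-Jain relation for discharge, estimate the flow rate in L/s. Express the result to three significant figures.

Q ≈ 159 L/s

Swamee-Jain (Type II): Q = -0.965·√(gD⁵h_f/L)·ln[ε/(3.7D) + √(3.17ν²L/(gD³h_f))]
√(gD⁵h_f/L) = √(9.81·0.408⁵·3.52/1180) = 0.01819
ε/(3.7D) = 2.91×10^-5; √(3.17ν²L/(gD³h_f)) = 8.99×10^-5
Q = -0.965·0.01819·ln(1.190×10^-4) = 0.1586 m³/s
Check: V = 1.21 m/s, Re = 2.20×10^5, f = 0.01621, h_f = 3.52 m ≈ 3.52 m ✓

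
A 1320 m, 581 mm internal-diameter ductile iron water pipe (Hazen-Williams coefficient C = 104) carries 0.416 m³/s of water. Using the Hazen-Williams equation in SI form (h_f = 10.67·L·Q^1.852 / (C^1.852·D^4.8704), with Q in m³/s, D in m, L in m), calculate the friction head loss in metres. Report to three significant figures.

h_f = 10.67·1320·0.416^1.852 / (104^1.852·0.581^4.8704) = 7.183 m

h_f ≈ 7.18 m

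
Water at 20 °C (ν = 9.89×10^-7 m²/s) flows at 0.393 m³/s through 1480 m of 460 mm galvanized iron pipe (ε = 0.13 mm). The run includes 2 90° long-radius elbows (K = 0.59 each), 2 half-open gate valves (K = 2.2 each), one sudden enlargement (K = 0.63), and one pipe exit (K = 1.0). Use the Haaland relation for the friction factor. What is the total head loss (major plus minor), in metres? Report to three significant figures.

H_L ≈ 16.2 m

V = 4Q/(πD²) = 2.365 m/s; V²/2g = 0.2850 m
Re = 1.10×10^6, ε/D = 2.83×10^-4 → f = 0.01539 (Haaland)
Major: h_f = f(L/D)·V²/2g = 0.01539·3217·0.2850 = 14.11 m
Minor: ΣK = 7.21; h_m = ΣK·V²/2g = 2.055 m
Total H_L = 14.11 + 2.055 = 16.16 m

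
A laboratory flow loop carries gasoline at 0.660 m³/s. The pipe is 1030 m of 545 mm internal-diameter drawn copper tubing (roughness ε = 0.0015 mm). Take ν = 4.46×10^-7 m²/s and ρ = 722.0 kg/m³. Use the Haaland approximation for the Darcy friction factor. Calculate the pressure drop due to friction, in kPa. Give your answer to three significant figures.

Δp ≈ 52.5 kPa

V = 4Q/(πD²) = 4·0.660/(π·0.545²) = 2.829 m/s
Re = VD/ν = 2.829·0.545/4.46×10^-7 = 3.46×10^6 → turbulent
ε/D = 0.0015/545 = 2.75×10^-6
Haaland: f = 0.009611
h_f = f(L/D)V²/(2g) = 0.009611·(1030/0.545)·2.829²/(2·9.81) = 7.410 m
Δp = ρg·h_f = 722.0·9.81·7.410 = 52.49 kPa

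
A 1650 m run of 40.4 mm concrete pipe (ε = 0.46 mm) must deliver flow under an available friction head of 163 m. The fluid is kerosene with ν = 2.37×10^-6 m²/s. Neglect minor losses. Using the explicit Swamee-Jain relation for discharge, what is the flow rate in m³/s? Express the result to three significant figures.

Swamee-Jain (Type II): Q = -0.965·√(gD⁵h_f/L)·ln[ε/(3.7D) + √(3.17ν²L/(gD³h_f))]
√(gD⁵h_f/L) = √(9.81·0.0404⁵·163/1650) = 3.230×10^-4
ε/(3.7D) = 0.00308; √(3.17ν²L/(gD³h_f)) = 5.28×10^-4
Q = -0.965·3.230×10^-4·ln(0.003605) = 0.001753 m³/s
Check: V = 1.37 m/s, Re = 2.33×10^4, f = 0.04248, h_f = 165 m ≈ 163 m ✓

Q ≈ 0.00175 m³/s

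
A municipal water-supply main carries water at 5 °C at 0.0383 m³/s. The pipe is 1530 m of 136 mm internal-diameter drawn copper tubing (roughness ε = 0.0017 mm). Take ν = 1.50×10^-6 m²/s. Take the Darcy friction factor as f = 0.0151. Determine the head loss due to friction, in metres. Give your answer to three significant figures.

V = 4Q/(πD²) = 4·0.0383/(π·0.136²) = 2.637 m/s
h_f = f(L/D)V²/(2g) = 0.01510·(1530/0.136)·2.637²/(2·9.81) = 60.19 m

h_f ≈ 60.2 m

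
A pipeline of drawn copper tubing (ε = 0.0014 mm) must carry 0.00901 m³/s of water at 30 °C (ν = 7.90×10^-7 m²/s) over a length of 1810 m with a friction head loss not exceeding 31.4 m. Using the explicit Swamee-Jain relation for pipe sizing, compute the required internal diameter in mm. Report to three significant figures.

Swamee-Jain (Type III): D = 0.66·[ε^1.25·(LQ²/(gh_f))^4.75 + ν·Q^9.4·(L/(gh_f))^5.2]^0.04
LQ²/(gh_f) = 4.770×10^-4; L/(gh_f) = 5.876
Term 1 = ε^1.25·(…)^4.75 = 8.05×10^-24; Term 2 = ν·Q^9.4·(…)^5.2 = 4.69×10^-22
D = 0.66·(8.05×10^-24 + 4.69×10^-22)^0.04 = 0.09262 m = 92.6 mm
Check: V = 1.34 m/s, Re = 1.57×10^5, f = 0.01642, h_f = 29.2 m ≈ 31.4 m ✓

D ≈ 92.6 mm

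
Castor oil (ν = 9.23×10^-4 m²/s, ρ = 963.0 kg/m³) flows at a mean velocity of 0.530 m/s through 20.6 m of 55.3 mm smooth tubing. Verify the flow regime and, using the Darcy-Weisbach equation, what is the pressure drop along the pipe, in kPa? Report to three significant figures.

Δp ≈ 102 kPa

Re = VD/ν = 0.530·0.05530/9.23×10^-4 = 31.8 → laminar (Re < 2300)
f = 64/Re = 2.015
h_f = f(L/D)V²/(2g) = 2.015·(20.6/0.05530)·0.530²/(2·9.81) = 10.75 m
Δp = ρg·h_f = 963.0·9.81·10.75 = 101.5 kPa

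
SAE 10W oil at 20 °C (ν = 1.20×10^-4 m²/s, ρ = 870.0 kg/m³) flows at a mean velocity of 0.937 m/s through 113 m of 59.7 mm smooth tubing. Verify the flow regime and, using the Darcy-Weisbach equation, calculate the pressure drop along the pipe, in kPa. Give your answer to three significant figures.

Re = VD/ν = 0.937·0.05970/1.20×10^-4 = 466 → laminar (Re < 2300)
f = 64/Re = 0.1373
h_f = f(L/D)V²/(2g) = 0.1373·(113/0.05970)·0.937²/(2·9.81) = 11.63 m
Δp = ρg·h_f = 870.0·9.81·11.63 = 99.25 kPa

Δp ≈ 99.2 kPa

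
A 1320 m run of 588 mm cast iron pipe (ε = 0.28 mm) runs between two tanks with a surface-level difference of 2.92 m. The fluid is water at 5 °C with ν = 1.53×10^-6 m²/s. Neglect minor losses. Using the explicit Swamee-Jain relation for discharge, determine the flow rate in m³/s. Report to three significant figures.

Q ≈ 0.327 m³/s

Swamee-Jain (Type II): Q = -0.965·√(gD⁵h_f/L)·ln[ε/(3.7D) + √(3.17ν²L/(gD³h_f))]
√(gD⁵h_f/L) = √(9.81·0.588⁵·2.92/1320) = 0.03906
ε/(3.7D) = 1.29×10^-4; √(3.17ν²L/(gD³h_f)) = 4.10×10^-5
Q = -0.965·0.03906·ln(1.697×10^-4) = 0.3272 m³/s
Check: V = 1.20 m/s, Re = 4.63×10^5, f = 0.01770, h_f = 2.94 m ≈ 2.92 m ✓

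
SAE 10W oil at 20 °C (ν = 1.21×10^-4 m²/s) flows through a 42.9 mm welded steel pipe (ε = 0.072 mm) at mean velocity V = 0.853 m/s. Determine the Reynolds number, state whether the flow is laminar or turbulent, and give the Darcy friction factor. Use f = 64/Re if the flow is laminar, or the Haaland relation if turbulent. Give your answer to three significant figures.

Re = VD/ν = 0.8530·0.0429/1.21×10^-4 = 302
Re < 2300 → laminar → f = 64/Re = 0.2116

Re ≈ 302; laminar; f = 64/Re ≈ 0.212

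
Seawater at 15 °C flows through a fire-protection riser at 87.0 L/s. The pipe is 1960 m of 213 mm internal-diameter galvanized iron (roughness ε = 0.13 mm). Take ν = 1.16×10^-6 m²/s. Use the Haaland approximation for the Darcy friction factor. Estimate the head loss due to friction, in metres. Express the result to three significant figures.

h_f ≈ 51.2 m

V = 4Q/(πD²) = 4·0.0870/(π·0.213²) = 2.442 m/s
Re = VD/ν = 2.442·0.213/1.16×10^-6 = 4.48×10^5 → turbulent
ε/D = 0.13/213 = 6.10×10^-4
Haaland: f = 0.01832
h_f = f(L/D)V²/(2g) = 0.01832·(1960/0.213)·2.442²/(2·9.81) = 51.23 m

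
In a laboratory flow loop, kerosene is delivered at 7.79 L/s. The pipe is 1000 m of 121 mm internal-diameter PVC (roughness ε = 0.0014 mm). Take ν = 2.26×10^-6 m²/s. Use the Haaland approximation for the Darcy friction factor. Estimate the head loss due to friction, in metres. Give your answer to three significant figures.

V = 4Q/(πD²) = 4·0.00779/(π·0.121²) = 0.6774 m/s
Re = VD/ν = 0.6774·0.121/2.26×10^-6 = 3.63×10^4 → turbulent
ε/D = 0.0014/121 = 1.16×10^-5
Haaland: f = 0.02232
h_f = f(L/D)V²/(2g) = 0.02232·(1000/0.121)·0.6774²/(2·9.81) = 4.314 m

h_f ≈ 4.31 m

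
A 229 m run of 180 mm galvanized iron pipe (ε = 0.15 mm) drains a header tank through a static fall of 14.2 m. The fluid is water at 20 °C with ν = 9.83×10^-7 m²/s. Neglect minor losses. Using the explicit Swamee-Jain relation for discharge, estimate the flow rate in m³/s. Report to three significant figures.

Swamee-Jain (Type II): Q = -0.965·√(gD⁵h_f/L)·ln[ε/(3.7D) + √(3.17ν²L/(gD³h_f))]
√(gD⁵h_f/L) = √(9.81·0.180⁵·14.2/229) = 0.01072
ε/(3.7D) = 2.25×10^-4; √(3.17ν²L/(gD³h_f)) = 2.94×10^-5
Q = -0.965·0.01072·ln(2.546×10^-4) = 0.08562 m³/s
Check: V = 3.36 m/s, Re = 6.16×10^5, f = 0.01946, h_f = 14.3 m ≈ 14.2 m ✓

Q ≈ 0.0856 m³/s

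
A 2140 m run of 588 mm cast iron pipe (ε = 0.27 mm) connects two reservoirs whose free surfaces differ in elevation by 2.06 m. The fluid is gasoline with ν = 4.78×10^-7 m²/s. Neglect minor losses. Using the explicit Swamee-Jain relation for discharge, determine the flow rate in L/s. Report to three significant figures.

Q ≈ 220 L/s

Swamee-Jain (Type II): Q = -0.965·√(gD⁵h_f/L)·ln[ε/(3.7D) + √(3.17ν²L/(gD³h_f))]
√(gD⁵h_f/L) = √(9.81·0.588⁵·2.06/2140) = 0.02576
ε/(3.7D) = 1.24×10^-4; √(3.17ν²L/(gD³h_f)) = 1.94×10^-5
Q = -0.965·0.02576·ln(1.435×10^-4) = 0.2200 m³/s
Check: V = 0.810 m/s, Re = 9.97×10^5, f = 0.01702, h_f = 2.07 m ≈ 2.06 m ✓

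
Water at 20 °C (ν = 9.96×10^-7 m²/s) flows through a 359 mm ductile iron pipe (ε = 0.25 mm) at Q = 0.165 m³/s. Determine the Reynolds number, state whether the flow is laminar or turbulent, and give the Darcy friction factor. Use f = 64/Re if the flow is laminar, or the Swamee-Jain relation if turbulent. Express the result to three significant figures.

Re ≈ 5.88×10^5; turbulent; f ≈ 0.0188

V = 4Q/(πD²) = 1.630 m/s
Re = VD/ν = 1.630·0.359/9.96×10^-7 = 5.88×10^5
Re > 4000 → turbulent; ε/D = 6.96×10^-4
Swamee-Jain: f = 0.01879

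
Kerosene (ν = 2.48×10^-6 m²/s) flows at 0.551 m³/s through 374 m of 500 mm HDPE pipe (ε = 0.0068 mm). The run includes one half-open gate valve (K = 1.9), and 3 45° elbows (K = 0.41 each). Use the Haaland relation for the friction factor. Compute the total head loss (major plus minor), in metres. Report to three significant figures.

V = 4Q/(πD²) = 2.806 m/s; V²/2g = 0.4014 m
Re = 5.66×10^5, ε/D = 1.36×10^-5 → f = 0.01295 (Haaland)
Major: h_f = f(L/D)·V²/2g = 0.01295·748.0·0.4014 = 3.888 m
Minor: ΣK = 3.13; h_m = ΣK·V²/2g = 1.256 m
Total H_L = 3.888 + 1.256 = 5.144 m

H_L ≈ 5.14 m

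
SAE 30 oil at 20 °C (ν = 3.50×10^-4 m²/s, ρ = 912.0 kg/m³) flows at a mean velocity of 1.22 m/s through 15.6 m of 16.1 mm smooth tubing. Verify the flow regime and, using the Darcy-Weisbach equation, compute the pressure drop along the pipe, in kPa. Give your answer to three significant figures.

Re = VD/ν = 1.22·0.01610/3.50×10^-4 = 56.1 → laminar (Re < 2300)
f = 64/Re = 1.140
h_f = f(L/D)V²/(2g) = 1.140·(15.6/0.01610)·1.22²/(2·9.81) = 83.83 m
Δp = ρg·h_f = 912.0·9.81·83.83 = 750.0 kPa

Δp ≈ 750 kPa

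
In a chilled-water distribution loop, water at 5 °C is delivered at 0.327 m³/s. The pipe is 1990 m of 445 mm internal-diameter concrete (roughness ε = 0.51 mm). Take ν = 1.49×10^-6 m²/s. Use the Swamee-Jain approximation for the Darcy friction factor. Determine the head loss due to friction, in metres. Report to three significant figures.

h_f ≈ 21.0 m

V = 4Q/(πD²) = 4·0.327/(π·0.445²) = 2.103 m/s
Re = VD/ν = 2.103·0.445/1.49×10^-6 = 6.28×10^5 → turbulent
ε/D = 0.51/445 = 0.00115
Swamee-Jain: f = 0.02085
h_f = f(L/D)V²/(2g) = 0.02085·(1990/0.445)·2.103²/(2·9.81) = 21.01 m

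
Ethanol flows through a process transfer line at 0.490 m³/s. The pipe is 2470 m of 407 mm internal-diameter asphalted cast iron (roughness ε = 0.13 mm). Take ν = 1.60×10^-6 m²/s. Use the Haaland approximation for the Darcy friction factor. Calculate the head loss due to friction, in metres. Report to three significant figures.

V = 4Q/(πD²) = 4·0.490/(π·0.407²) = 3.766 m/s
Re = VD/ν = 3.766·0.407/1.60×10^-6 = 9.58×10^5 → turbulent
ε/D = 0.13/407 = 3.19×10^-4
Haaland: f = 0.01580
h_f = f(L/D)V²/(2g) = 0.01580·(2470/0.407)·3.766²/(2·9.81) = 69.33 m

h_f ≈ 69.3 m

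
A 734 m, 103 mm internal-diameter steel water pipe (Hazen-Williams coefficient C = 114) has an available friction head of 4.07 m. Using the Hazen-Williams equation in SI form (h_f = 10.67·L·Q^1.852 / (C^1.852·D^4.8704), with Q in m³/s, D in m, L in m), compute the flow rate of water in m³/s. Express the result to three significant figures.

Q ≈ 0.00487 m³/s

Rearranging: Q = [h_f·C^1.852·D^4.8704 / (10.67·L)]^(1/1.852)
Q = [4.07·114^1.852·0.103^4.8704 / (10.67·734)]^0.540 = 0.004870 m³/s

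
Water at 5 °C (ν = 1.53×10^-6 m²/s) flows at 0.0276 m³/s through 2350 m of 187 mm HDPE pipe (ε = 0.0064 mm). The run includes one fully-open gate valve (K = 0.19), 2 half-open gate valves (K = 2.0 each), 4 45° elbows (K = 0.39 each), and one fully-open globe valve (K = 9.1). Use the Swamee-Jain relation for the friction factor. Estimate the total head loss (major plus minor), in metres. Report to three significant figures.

V = 4Q/(πD²) = 1.005 m/s; V²/2g = 0.05147 m
Re = 1.23×10^5, ε/D = 3.42×10^-5 → f = 0.01735 (Swamee-Jain)
Major: h_f = f(L/D)·V²/2g = 0.01735·12567·0.05147 = 11.22 m
Minor: ΣK = 14.8; h_m = ΣK·V²/2g = 0.7644 m
Total H_L = 11.22 + 0.7644 = 11.99 m

H_L ≈ 12.0 m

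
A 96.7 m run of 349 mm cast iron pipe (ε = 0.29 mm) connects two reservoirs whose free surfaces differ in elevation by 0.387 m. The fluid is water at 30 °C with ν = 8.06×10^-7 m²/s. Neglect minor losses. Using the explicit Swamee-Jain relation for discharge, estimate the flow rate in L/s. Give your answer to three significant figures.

Q ≈ 114 L/s

Swamee-Jain (Type II): Q = -0.965·√(gD⁵h_f/L)·ln[ε/(3.7D) + √(3.17ν²L/(gD³h_f))]
√(gD⁵h_f/L) = √(9.81·0.349⁵·0.387/96.7) = 0.01426
ε/(3.7D) = 2.25×10^-4; √(3.17ν²L/(gD³h_f)) = 3.51×10^-5
Q = -0.965·0.01426·ln(2.597×10^-4) = 0.1136 m³/s
Check: V = 1.19 m/s, Re = 5.14×10^5, f = 0.01956, h_f = 0.390 m ≈ 0.387 m ✓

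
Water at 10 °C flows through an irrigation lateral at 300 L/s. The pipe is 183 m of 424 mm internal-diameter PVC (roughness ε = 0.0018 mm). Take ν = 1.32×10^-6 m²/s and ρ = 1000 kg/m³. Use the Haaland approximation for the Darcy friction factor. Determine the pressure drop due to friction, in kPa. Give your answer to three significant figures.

Δp ≈ 12.1 kPa

V = 4Q/(πD²) = 4·0.300/(π·0.424²) = 2.125 m/s
Re = VD/ν = 2.125·0.424/1.32×10^-6 = 6.82×10^5 → turbulent
ε/D = 0.0018/424 = 4.25×10^-6
Haaland: f = 0.01242
h_f = f(L/D)V²/(2g) = 0.01242·(183/0.424)·2.125²/(2·9.81) = 1.234 m
Δp = ρg·h_f = 1000·9.81·1.234 = 12.10 kPa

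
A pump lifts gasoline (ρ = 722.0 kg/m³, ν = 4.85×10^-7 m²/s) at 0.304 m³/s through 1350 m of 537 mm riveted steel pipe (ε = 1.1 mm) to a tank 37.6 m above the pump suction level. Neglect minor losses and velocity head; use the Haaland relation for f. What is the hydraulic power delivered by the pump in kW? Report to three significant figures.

P_hyd ≈ 92.8 kW

V = 4Q/(πD²) = 1.342 m/s; Re = 1.49×10^6; ε/D = 0.00205; f = 0.02373
h_f = f(L/D)V²/2g = 5.477 m
Total head H = z + h_f = 37.6 + 5.477 = 43.08 m
P_hyd = ρgQH = 722.0·9.81·0.304·43.08 = 92.75 kW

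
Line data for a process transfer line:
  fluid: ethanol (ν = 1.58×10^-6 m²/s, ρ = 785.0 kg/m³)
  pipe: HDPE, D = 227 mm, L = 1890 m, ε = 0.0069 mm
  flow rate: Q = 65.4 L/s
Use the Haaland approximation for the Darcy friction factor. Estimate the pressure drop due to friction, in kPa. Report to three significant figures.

Δp ≈ 130 kPa

V = 4Q/(πD²) = 4·0.0654/(π·0.227²) = 1.616 m/s
Re = VD/ν = 1.616·0.227/1.58×10^-6 = 2.32×10^5 → turbulent
ε/D = 0.0069/227 = 3.04×10^-5
Haaland: f = 0.01528
h_f = f(L/D)V²/(2g) = 0.01528·(1890/0.227)·1.616²/(2·9.81) = 16.93 m
Δp = ρg·h_f = 785.0·9.81·16.93 = 130.4 kPa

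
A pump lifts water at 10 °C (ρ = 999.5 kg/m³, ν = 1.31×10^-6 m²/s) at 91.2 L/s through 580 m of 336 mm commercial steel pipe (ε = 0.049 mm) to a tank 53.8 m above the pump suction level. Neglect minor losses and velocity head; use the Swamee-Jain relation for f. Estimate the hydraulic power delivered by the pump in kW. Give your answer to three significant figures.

V = 4Q/(πD²) = 1.029 m/s; Re = 2.64×10^5; ε/D = 1.46×10^-4; f = 0.01612
h_f = f(L/D)V²/2g = 1.500 m
Total head H = z + h_f = 53.8 + 1.500 = 55.30 m
P_hyd = ρgQH = 999.5·9.81·0.0912·55.30 = 49.45 kW

P_hyd ≈ 49.5 kW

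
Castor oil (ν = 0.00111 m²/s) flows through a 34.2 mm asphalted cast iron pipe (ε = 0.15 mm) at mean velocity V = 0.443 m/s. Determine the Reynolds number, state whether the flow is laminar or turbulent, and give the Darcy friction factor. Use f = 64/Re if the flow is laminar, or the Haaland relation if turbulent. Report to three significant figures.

Re ≈ 13.6; laminar; f = 64/Re ≈ 4.69

Re = VD/ν = 0.4430·0.0342/0.00111 = 13.6
Re < 2300 → laminar → f = 64/Re = 4.689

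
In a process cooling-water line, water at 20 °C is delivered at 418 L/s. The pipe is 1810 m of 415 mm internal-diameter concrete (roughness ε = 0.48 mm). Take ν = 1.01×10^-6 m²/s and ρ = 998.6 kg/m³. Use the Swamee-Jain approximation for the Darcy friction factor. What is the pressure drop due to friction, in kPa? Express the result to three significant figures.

Δp ≈ 429 kPa

V = 4Q/(πD²) = 4·0.418/(π·0.415²) = 3.090 m/s
Re = VD/ν = 3.090·0.415/1.01×10^-6 = 1.27×10^6 → turbulent
ε/D = 0.48/415 = 0.00116
Swamee-Jain: f = 0.02064
h_f = f(L/D)V²/(2g) = 0.02064·(1810/0.415)·3.090²/(2·9.81) = 43.82 m
Δp = ρg·h_f = 998.6·9.81·43.82 = 429.3 kPa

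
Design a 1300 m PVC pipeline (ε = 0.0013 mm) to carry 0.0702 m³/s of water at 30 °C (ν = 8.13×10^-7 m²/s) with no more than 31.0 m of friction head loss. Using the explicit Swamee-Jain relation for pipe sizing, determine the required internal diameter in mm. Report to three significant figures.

Swamee-Jain (Type III): D = 0.66·[ε^1.25·(LQ²/(gh_f))^4.75 + ν·Q^9.4·(L/(gh_f))^5.2]^0.04
LQ²/(gh_f) = 0.02107; L/(gh_f) = 4.275
Term 1 = ε^1.25·(…)^4.75 = 4.78×10^-16; Term 2 = ν·Q^9.4·(…)^5.2 = 2.22×10^-14
D = 0.66·(4.78×10^-16 + 2.22×10^-14)^0.04 = 0.1878 m = 188 mm
Check: V = 2.53 m/s, Re = 5.85×10^5, f = 0.01285, h_f = 29.1 m ≈ 31.0 m ✓

D ≈ 188 mm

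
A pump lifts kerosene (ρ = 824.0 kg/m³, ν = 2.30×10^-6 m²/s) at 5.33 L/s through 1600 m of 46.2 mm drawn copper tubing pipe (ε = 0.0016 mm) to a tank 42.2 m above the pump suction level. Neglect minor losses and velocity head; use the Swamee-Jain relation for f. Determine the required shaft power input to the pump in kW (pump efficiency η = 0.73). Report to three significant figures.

V = 4Q/(πD²) = 3.179 m/s; Re = 6.39×10^4; ε/D = 3.46×10^-5; f = 0.01982
h_f = f(L/D)V²/2g = 353.7 m
Total head H = z + h_f = 42.2 + 353.7 = 395.9 m
P_hyd = ρgQH = 824.0·9.81·0.00533·395.9 = 17.06 kW
P_shaft = P_hyd/η = 17.06/0.73 = 23.37 kW

P_shaft ≈ 23.4 kW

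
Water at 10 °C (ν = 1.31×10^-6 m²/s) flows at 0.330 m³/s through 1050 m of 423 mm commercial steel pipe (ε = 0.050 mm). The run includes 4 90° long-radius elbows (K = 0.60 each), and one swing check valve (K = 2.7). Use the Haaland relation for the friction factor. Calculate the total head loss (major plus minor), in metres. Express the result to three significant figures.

H_L ≈ 11.1 m

V = 4Q/(πD²) = 2.348 m/s; V²/2g = 0.2811 m
Re = 7.58×10^5, ε/D = 1.18×10^-4 → f = 0.01389 (Haaland)
Major: h_f = f(L/D)·V²/2g = 0.01389·2482·0.2811 = 9.691 m
Minor: ΣK = 5.10; h_m = ΣK·V²/2g = 1.433 m
Total H_L = 9.691 + 1.433 = 11.12 m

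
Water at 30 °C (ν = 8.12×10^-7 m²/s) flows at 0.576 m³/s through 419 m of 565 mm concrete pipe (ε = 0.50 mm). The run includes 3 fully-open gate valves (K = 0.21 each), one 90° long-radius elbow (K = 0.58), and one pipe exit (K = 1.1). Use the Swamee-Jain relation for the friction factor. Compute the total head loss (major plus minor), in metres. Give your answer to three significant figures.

H_L ≈ 4.48 m

V = 4Q/(πD²) = 2.297 m/s; V²/2g = 0.2690 m
Re = 1.60×10^6, ε/D = 8.85×10^-4 → f = 0.01934 (Swamee-Jain)
Major: h_f = f(L/D)·V²/2g = 0.01934·741.6·0.2690 = 3.859 m
Minor: ΣK = 2.31; h_m = ΣK·V²/2g = 0.6214 m
Total H_L = 3.859 + 0.6214 = 4.481 m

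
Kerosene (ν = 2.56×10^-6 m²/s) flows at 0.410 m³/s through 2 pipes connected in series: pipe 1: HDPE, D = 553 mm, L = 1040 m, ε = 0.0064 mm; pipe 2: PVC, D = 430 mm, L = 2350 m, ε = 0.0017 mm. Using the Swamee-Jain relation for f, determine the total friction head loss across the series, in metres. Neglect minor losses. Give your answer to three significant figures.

H ≈ 33.4 m

Pipe 1: V = 1.707 m/s, Re = 3.69×10^5, ε/D = 1.16×10^-5, f = 0.01399, h_1 = f(L/D)V²/2g = 3.907 m
Pipe 2: V = 2.823 m/s, Re = 4.74×10^5, ε/D = 3.95×10^-6, f = 0.01328, h_2 = f(L/D)V²/2g = 29.48 m
Series → Q common, losses add: H = Σh = 33.39 m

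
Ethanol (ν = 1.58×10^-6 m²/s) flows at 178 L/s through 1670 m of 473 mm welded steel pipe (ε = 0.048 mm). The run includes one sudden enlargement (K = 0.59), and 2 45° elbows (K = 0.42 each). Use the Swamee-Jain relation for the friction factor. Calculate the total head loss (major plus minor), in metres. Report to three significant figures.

V = 4Q/(πD²) = 1.013 m/s; V²/2g = 0.05230 m
Re = 3.03×10^5, ε/D = 1.01×10^-4 → f = 0.01543 (Swamee-Jain)
Major: h_f = f(L/D)·V²/2g = 0.01543·3531·0.05230 = 2.849 m
Minor: ΣK = 1.43; h_m = ΣK·V²/2g = 0.07479 m
Total H_L = 2.849 + 0.07479 = 2.924 m

H_L ≈ 2.92 m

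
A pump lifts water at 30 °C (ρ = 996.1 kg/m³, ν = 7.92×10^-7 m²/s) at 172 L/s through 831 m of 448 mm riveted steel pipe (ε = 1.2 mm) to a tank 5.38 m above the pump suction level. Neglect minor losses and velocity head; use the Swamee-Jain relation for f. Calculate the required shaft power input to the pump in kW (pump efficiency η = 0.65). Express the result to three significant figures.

V = 4Q/(πD²) = 1.091 m/s; Re = 6.17×10^5; ε/D = 0.00268; f = 0.02569
h_f = f(L/D)V²/2g = 2.891 m
Total head H = z + h_f = 5.38 + 2.891 = 8.271 m
P_hyd = ρgQH = 996.1·9.81·0.172·8.271 = 13.90 kW
P_shaft = P_hyd/η = 13.90/0.65 = 21.39 kW

P_shaft ≈ 21.4 kW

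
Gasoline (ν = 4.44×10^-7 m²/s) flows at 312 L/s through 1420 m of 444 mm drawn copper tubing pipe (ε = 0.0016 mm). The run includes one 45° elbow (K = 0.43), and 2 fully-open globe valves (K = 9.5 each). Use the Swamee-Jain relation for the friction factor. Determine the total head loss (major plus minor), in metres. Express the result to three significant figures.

V = 4Q/(πD²) = 2.015 m/s; V²/2g = 0.2070 m
Re = 2.02×10^6, ε/D = 3.60×10^-6 → f = 0.01049 (Swamee-Jain)
Major: h_f = f(L/D)·V²/2g = 0.01049·3198·0.2070 = 6.944 m
Minor: ΣK = 19.4; h_m = ΣK·V²/2g = 4.021 m
Total H_L = 6.944 + 4.021 = 10.97 m

H_L ≈ 11.0 m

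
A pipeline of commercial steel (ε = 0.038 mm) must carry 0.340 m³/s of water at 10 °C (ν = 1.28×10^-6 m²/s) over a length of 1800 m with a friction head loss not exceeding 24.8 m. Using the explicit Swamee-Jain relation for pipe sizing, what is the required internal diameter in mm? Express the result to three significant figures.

D ≈ 397 mm

Swamee-Jain (Type III): D = 0.66·[ε^1.25·(LQ²/(gh_f))^4.75 + ν·Q^9.4·(L/(gh_f))^5.2]^0.04
LQ²/(gh_f) = 0.8553; L/(gh_f) = 7.399
Term 1 = ε^1.25·(…)^4.75 = 1.42×10^-6; Term 2 = ν·Q^9.4·(…)^5.2 = 1.67×10^-6
D = 0.66·(1.42×10^-6 + 1.67×10^-6)^0.04 = 0.3973 m = 397 mm
Check: V = 2.74 m/s, Re = 8.51×10^5, f = 0.01364, h_f = 23.7 m ≈ 24.8 m ✓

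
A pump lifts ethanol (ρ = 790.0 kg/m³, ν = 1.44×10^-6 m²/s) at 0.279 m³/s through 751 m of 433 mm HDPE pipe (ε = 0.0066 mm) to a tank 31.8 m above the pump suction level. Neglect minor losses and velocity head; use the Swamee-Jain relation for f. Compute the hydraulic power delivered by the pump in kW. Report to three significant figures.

V = 4Q/(πD²) = 1.895 m/s; Re = 5.70×10^5; ε/D = 1.52×10^-5; f = 0.01305
h_f = f(L/D)V²/2g = 4.142 m
Total head H = z + h_f = 31.8 + 4.142 = 35.94 m
P_hyd = ρgQH = 790.0·9.81·0.279·35.94 = 77.72 kW

P_hyd ≈ 77.7 kW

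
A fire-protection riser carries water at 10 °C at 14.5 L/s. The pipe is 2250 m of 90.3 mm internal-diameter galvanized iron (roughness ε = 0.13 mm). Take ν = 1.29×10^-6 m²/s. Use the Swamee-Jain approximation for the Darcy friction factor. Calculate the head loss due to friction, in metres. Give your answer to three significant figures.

h_f ≈ 150 m

V = 4Q/(πD²) = 4·0.0145/(π·0.0903²) = 2.264 m/s
Re = VD/ν = 2.264·0.0903/1.29×10^-6 = 1.58×10^5 → turbulent
ε/D = 0.13/90.3 = 0.00144
Swamee-Jain: f = 0.02305
h_f = f(L/D)V²/(2g) = 0.02305·(2250/0.0903)·2.264²/(2·9.81) = 150.1 m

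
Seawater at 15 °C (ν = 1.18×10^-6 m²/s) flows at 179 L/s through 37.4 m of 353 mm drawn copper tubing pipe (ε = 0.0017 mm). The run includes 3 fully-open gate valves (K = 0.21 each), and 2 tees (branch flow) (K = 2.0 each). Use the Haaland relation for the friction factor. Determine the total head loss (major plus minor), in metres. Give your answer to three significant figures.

V = 4Q/(πD²) = 1.829 m/s; V²/2g = 0.1705 m
Re = 5.47×10^5, ε/D = 4.82×10^-6 → f = 0.01291 (Haaland)
Major: h_f = f(L/D)·V²/2g = 0.01291·105.9·0.1705 = 0.2332 m
Minor: ΣK = 4.63; h_m = ΣK·V²/2g = 0.7894 m
Total H_L = 0.2332 + 0.7894 = 1.023 m

H_L ≈ 1.02 m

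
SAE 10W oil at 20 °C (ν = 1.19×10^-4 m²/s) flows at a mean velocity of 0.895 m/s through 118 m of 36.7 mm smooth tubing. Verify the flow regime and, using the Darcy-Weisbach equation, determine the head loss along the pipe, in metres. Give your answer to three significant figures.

Re = VD/ν = 0.895·0.03670/1.19×10^-4 = 276 → laminar (Re < 2300)
f = 64/Re = 0.2319
h_f = f(L/D)V²/(2g) = 0.2319·(118/0.03670)·0.895²/(2·9.81) = 30.44 m

h_f ≈ 30.4 m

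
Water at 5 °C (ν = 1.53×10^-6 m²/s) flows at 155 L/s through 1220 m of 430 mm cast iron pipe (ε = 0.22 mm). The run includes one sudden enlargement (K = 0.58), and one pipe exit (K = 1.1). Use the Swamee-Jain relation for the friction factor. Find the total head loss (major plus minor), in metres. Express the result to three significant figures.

V = 4Q/(πD²) = 1.067 m/s; V²/2g = 0.05806 m
Re = 3.00×10^5, ε/D = 5.12×10^-4 → f = 0.01840 (Swamee-Jain)
Major: h_f = f(L/D)·V²/2g = 0.01840·2837·0.05806 = 3.030 m
Minor: ΣK = 1.68; h_m = ΣK·V²/2g = 0.09755 m
Total H_L = 3.030 + 0.09755 = 3.128 m

H_L ≈ 3.13 m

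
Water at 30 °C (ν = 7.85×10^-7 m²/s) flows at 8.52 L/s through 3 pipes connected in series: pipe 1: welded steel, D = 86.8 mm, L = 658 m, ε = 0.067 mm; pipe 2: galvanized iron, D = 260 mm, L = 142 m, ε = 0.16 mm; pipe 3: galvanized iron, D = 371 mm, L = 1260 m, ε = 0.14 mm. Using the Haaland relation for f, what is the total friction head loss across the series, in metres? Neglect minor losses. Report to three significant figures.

Pipe 1: V = 1.440 m/s, Re = 1.59×10^5, ε/D = 7.72×10^-4, f = 0.02028, h_1 = f(L/D)V²/2g = 16.24 m
Pipe 2: V = 0.1605 m/s, Re = 5.32×10^4, ε/D = 6.15×10^-4, f = 0.02239, h_2 = f(L/D)V²/2g = 0.01605 m
Pipe 3: V = 0.07881 m/s, Re = 3.72×10^4, ε/D = 3.77×10^-4, f = 0.02313, h_3 = f(L/D)V²/2g = 0.02487 m
Series → Q common, losses add: H = Σh = 16.28 m

H ≈ 16.3 m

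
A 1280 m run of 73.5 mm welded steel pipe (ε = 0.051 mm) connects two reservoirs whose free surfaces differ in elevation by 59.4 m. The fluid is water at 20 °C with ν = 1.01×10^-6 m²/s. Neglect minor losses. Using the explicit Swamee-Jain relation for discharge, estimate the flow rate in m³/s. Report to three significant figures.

Swamee-Jain (Type II): Q = -0.965·√(gD⁵h_f/L)·ln[ε/(3.7D) + √(3.17ν²L/(gD³h_f))]
√(gD⁵h_f/L) = √(9.81·0.0735⁵·59.4/1280) = 9.882×10^-4
ε/(3.7D) = 1.88×10^-4; √(3.17ν²L/(gD³h_f)) = 1.34×10^-4
Q = -0.965·9.882×10^-4·ln(3.213×10^-4) = 0.007670 m³/s
Check: V = 1.81 m/s, Re = 1.32×10^5, f = 0.02062, h_f = 59.8 m ≈ 59.4 m ✓

Q ≈ 0.00767 m³/s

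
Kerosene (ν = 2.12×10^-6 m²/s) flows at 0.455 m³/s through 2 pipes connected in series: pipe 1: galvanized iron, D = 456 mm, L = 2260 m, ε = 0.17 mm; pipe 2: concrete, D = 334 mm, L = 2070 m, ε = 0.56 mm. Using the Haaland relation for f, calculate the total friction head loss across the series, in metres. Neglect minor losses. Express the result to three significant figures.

H ≈ 225 m

Pipe 1: V = 2.786 m/s, Re = 5.99×10^5, ε/D = 3.73×10^-4, f = 0.01656, h_1 = f(L/D)V²/2g = 32.46 m
Pipe 2: V = 5.193 m/s, Re = 8.18×10^5, ε/D = 0.00168, f = 0.02263, h_2 = f(L/D)V²/2g = 192.8 m
Series → Q common, losses add: H = Σh = 225.2 m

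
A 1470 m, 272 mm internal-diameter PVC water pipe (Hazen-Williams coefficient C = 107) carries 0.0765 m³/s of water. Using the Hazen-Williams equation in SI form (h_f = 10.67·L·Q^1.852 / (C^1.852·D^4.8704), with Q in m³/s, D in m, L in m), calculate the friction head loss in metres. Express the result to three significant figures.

h_f ≈ 13.3 m

h_f = 10.67·1470·0.0765^1.852 / (107^1.852·0.272^4.8704) = 13.29 m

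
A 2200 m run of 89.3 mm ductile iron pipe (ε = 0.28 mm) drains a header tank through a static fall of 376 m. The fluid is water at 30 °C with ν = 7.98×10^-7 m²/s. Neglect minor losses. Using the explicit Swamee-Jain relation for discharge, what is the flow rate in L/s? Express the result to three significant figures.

Q ≈ 20.9 L/s

Swamee-Jain (Type II): Q = -0.965·√(gD⁵h_f/L)·ln[ε/(3.7D) + √(3.17ν²L/(gD³h_f))]
√(gD⁵h_f/L) = √(9.81·0.0893⁵·376/2200) = 0.003086
ε/(3.7D) = 8.47×10^-4; √(3.17ν²L/(gD³h_f)) = 4.11×10^-5
Q = -0.965·0.003086·ln(8.886×10^-4) = 0.02092 m³/s
Check: V = 3.34 m/s, Re = 3.74×10^5, f = 0.02697, h_f = 378 m ≈ 376 m ✓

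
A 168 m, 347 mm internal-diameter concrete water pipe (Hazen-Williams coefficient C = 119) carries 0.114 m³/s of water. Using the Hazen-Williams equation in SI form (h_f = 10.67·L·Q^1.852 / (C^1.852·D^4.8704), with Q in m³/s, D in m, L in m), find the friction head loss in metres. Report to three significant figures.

h_f = 10.67·168·0.114^1.852 / (119^1.852·0.347^4.8704) = 0.7975 m

h_f ≈ 0.797 m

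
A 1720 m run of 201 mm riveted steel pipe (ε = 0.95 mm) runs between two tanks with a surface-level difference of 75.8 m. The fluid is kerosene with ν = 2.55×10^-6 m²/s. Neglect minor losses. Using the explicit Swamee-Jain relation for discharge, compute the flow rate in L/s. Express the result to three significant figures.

Swamee-Jain (Type II): Q = -0.965·√(gD⁵h_f/L)·ln[ε/(3.7D) + √(3.17ν²L/(gD³h_f))]
√(gD⁵h_f/L) = √(9.81·0.201⁵·75.8/1720) = 0.01191
ε/(3.7D) = 0.00128; √(3.17ν²L/(gD³h_f)) = 7.66×10^-5
Q = -0.965·0.01191·ln(0.001354) = 0.07591 m³/s
Check: V = 2.39 m/s, Re = 1.89×10^5, f = 0.03056, h_f = 76.3 m ≈ 75.8 m ✓

Q ≈ 75.9 L/s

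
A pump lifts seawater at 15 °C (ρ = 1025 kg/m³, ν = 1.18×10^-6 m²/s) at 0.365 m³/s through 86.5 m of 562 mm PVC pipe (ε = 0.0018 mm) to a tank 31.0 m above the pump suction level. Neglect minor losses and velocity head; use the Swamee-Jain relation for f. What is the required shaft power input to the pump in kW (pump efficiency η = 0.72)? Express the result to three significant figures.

V = 4Q/(πD²) = 1.471 m/s; Re = 7.01×10^5; ε/D = 3.20×10^-6; f = 0.01240
h_f = f(L/D)V²/2g = 0.2106 m
Total head H = z + h_f = 31.0 + 0.2106 = 31.21 m
P_hyd = ρgQH = 1025·9.81·0.365·31.21 = 114.5 kW
P_shaft = P_hyd/η = 114.5/0.72 = 159.1 kW

P_shaft ≈ 159 kW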